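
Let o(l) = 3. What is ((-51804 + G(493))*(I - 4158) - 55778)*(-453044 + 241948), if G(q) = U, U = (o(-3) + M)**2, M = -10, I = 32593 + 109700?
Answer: 1509174426672488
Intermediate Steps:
I = 142293
U = 49 (U = (3 - 10)**2 = (-7)**2 = 49)
G(q) = 49
((-51804 + G(493))*(I - 4158) - 55778)*(-453044 + 241948) = ((-51804 + 49)*(142293 - 4158) - 55778)*(-453044 + 241948) = (-51755*138135 - 55778)*(-211096) = (-7149176925 - 55778)*(-211096) = -7149232703*(-211096) = 1509174426672488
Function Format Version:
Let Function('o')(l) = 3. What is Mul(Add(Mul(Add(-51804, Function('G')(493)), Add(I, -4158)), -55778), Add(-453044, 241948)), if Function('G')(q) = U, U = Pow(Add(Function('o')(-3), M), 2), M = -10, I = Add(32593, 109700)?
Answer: 1509174426672488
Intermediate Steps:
I = 142293
U = 49 (U = Pow(Add(3, -10), 2) = Pow(-7, 2) = 49)
Function('G')(q) = 49
Mul(Add(Mul(Add(-51804, Function('G')(493)), Add(I, -4158)), -55778), Add(-453044, 241948)) = Mul(Add(Mul(Add(-51804, 49), Add(142293, -4158)), -55778), Add(-453044, 241948)) = Mul(Add(Mul(-51755, 138135), -55778), -211096) = Mul(Add(-7149176925, -55778), -211096) = Mul(-7149232703, -211096) = 1509174426672488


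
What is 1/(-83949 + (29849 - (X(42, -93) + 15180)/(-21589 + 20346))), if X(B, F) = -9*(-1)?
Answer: -1243/67231111 ≈ -1.8488e-5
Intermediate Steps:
X(B, F) = 9
1/(-83949 + (29849 - (X(42, -93) + 15180)/(-21589 + 20346))) = 1/(-83949 + (29849 - (9 + 15180)/(-21589 + 20346))) = 1/(-83949 + (29849 - 15189/(-1243))) = 1/(-83949 + (29849 - 15189*(-1)/1243)) = 1/(-83949 + (29849 - 1*(-15189/1243))) = 1/(-83949 + (29849 + 15189/1243)) = 1/(-83949 + 37117496/1243) = 1/(-67231111/1243) = -1243/67231111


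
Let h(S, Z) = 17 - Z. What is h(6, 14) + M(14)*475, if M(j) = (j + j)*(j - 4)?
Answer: 133003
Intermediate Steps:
M(j) = 2*j*(-4 + j) (M(j) = (2*j)*(-4 + j) = 2*j*(-4 + j))
h(6, 14) + M(14)*475 = (17 - 1*14) + (2*14*(-4 + 14))*475 = (17 - 14) + (2*14*10)*475 = 3 + 280*475 = 3 + 133000 = 133003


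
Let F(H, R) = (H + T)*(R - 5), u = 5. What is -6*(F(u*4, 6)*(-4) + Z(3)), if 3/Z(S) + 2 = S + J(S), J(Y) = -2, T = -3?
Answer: 426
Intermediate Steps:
F(H, R) = (-5 + R)*(-3 + H) (F(H, R) = (H - 3)*(R - 5) = (-3 + H)*(-5 + R) = (-5 + R)*(-3 + H))
Z(S) = 3/(-4 + S) (Z(S) = 3/(-2 + (S - 2)) = 3/(-2 + (-2 + S)) = 3/(-4 + S))
-6*(F(u*4, 6)*(-4) + Z(3)) = -6*((15 - 25*4 - 3*6 + (5*4)*6)*(-4) + 3/(-4 + 3)) = -6*((15 - 5*20 - 18 + 20*6)*(-4) + 3/(-1)) = -6*((15 - 100 - 18 + 120)*(-4) + 3*(-1)) = -6*(17*(-4) - 3) = -6*(-68 - 3) = -6*(-71) = 426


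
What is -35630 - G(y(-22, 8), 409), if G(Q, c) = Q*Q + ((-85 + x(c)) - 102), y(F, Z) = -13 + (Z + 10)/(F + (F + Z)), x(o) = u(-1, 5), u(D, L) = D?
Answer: -142497/4 ≈ -35624.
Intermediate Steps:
x(o) = -1
y(F, Z) = -13 + (10 + Z)/(Z + 2*F)
G(Q, c) = -188 + Q² (G(Q, c) = Q*Q + ((-85 - 1) - 102) = Q² + (-86 - 102) = Q² - 188 = -188 + Q²)
-35630 - G(y(-22, 8), 409) = -35630 - (-188 + (2*(5 - 13*(-22) - 6*8)/(8 + 2*(-22)))²) = -35630 - (-188 + (2*(5 + 286 - 48)/(8 - 44))²) = -35630 - (-188 + (2*243/(-36))²) = -35630 - (-188 + (2*(-1/36)*243)²) = -35630 - (-188 + (-27/2)²) = -35630 - (-188 + 729/4) = -35630 - 1*(-23/4) = -35630 + 23/4 = -142497/4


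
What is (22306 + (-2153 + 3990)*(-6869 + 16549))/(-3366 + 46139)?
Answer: 17804466/42773 ≈ 416.25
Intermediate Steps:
(22306 + (-2153 + 3990)*(-6869 + 16549))/(-3366 + 46139) = (22306 + 1837*9680)/42773 = (22306 + 17782160)*(1/42773) = 17804466*(1/42773) = 17804466/42773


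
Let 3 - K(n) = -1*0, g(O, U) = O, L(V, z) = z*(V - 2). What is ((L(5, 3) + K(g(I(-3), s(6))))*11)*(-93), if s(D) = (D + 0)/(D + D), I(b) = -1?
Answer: -12276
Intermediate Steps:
L(V, z) = z*(-2 + V)
s(D) = 1/2 (s(D) = D/((2*D)) = D*(1/(2*D)) = 1/2)
K(n) = 3 (K(n) = 3 - (-1)*0 = 3 - 1*0 = 3 + 0 = 3)
((L(5, 3) + K(g(I(-3), s(6))))*11)*(-93) = ((3*(-2 + 5) + 3)*11)*(-93) = ((3*3 + 3)*11)*(-93) = ((9 + 3)*11)*(-93) = (12*11)*(-93) = 132*(-93) = -12276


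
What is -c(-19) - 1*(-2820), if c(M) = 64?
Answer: 2756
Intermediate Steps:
-c(-19) - 1*(-2820) = -1*64 - 1*(-2820) = -64 + 2820 = 2756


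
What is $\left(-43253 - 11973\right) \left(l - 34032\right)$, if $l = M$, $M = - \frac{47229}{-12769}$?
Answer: $\frac{23996104512654}{12769} \approx 1.8792 \cdot 10^{9}$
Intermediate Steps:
$M = \frac{47229}{12769}$ ($M = \left(-47229\right) \left(- \frac{1}{12769}\right) = \frac{47229}{12769} \approx 3.6987$)
$l = \frac{47229}{12769} \approx 3.6987$
$\left(-43253 - 11973\right) \left(l - 34032\right) = \left(-43253 - 11973\right) \left(\frac{47229}{12769} - 34032\right) = \left(-55226\right) \left(- \frac{434507379}{12769}\right) = \frac{23996104512654}{12769}$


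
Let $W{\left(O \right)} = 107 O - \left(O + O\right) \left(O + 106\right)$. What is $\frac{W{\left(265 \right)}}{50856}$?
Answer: $- \frac{168275}{50856} \approx -3.3089$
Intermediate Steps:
$W{\left(O \right)} = 107 O - 2 O \left(106 + O\right)$
$\frac{W{\left(265 \right)}}{50856} = \frac{\left(-1\right) 265 \left(105 + 2 \cdot 265\right)}{50856} = \left(-1\right) 265 \left(105 + 530\right) \frac{1}{50856} = \left(-1\right) 265 \cdot 635 \cdot \frac{1}{50856} = \left(-168275\right) \frac{1}{50856} = - \frac{168275}{50856}$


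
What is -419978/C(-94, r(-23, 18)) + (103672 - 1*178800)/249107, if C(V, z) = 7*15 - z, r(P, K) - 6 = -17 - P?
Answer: -104626446550/23166951 ≈ -4516.2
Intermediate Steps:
r(P, K) = -11 - P (r(P, K) = 6 + (-17 - P) = -11 - P)
C(V, z) = 105 - z
-419978/C(-94, r(-23, 18)) + (103672 - 1*178800)/249107 = -419978/(105 - (-11 - 1*(-23))) + (103672 - 1*178800)/249107 = -419978/(105 - (-11 + 23)) + (103672 - 178800)*(1/249107) = -419978/(105 - 1*12) - 75128*1/249107 = -419978/(105 - 12) - 75128/249107 = -419978/93 - 75128/249107 = -104626446550/23166951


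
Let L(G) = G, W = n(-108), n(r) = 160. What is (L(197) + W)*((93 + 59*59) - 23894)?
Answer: -7254240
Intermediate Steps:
W = 160
(L(197) + W)*((93 + 59*59) - 23894) = (197 + 160)*((93 + 59*59) - 23894) = 357*((93 + 3481) - 23894) = 357*(3574 - 23894) = 357*(-20320) = -7254240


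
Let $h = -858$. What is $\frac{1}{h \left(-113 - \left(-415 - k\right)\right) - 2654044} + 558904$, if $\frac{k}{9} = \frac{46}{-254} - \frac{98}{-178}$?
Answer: $\frac{18421305123879705}{32959694552} \approx 5.589 \cdot 10^{5}$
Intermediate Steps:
$k = \frac{37584}{11303}$ ($k = 9 \left(\frac{46}{-254} - \frac{98}{-178}\right) = 9 \left(46 \left(- \frac{1}{254}\right) - - \frac{49}{89}\right) = 9 \left(- \frac{23}{127} + \frac{49}{89}\right) = 9 \cdot \frac{4176}{11303} = \frac{37584}{11303} \approx 3.3251$)
$\frac{1}{h \left(-113 - \left(-415 - k\right)\right) - 2654044} + 558904 = \frac{1}{- 858 \left(-113 - \left(-415 - \frac{37584}{11303}\right)\right) - 2654044} + 558904 = \frac{1}{- 858 \left(-113 - - \frac{4728329}{11303}\right) - 2654044} + 558904 = \frac{1}{- 858 \left(-113 + \frac{4728329}{11303}\right) - 2654044} + 558904 = \frac{1}{\left(-858\right) \frac{3451090}{11303} - 2654044} + 558904 = \frac{1}{- \frac{2961035220}{11303} - 2654044} + 558904 = \frac{1}{- \frac{32959694552}{11303}} + 558904 = - \frac{11303}{32959694552} + 558904 = \frac{18421305123879705}{32959694552}$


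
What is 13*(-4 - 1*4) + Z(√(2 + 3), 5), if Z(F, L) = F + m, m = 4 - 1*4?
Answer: -104 + √5 ≈ -101.76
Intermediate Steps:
m = 0 (m = 4 - 4 = 0)
Z(F, L) = F (Z(F, L) = F + 0 = F)
13*(-4 - 1*4) + Z(√(2 + 3), 5) = 13*(-4 - 1*4) + √(2 + 3) = 13*(-4 - 4) + √5 = 13*(-8) + √5 = -104 + √5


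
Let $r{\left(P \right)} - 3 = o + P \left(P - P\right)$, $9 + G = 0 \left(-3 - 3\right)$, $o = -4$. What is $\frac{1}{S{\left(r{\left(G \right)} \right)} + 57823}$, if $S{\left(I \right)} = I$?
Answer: $\frac{1}{57822} \approx 1.7294 \cdot 10^{-5}$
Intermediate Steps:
$G = -9$ ($G = -9 + 0 \left(-3 - 3\right) = -9 + 0 \left(-6\right) = -9 + 0 = -9$)
$r{\left(P \right)} = -1$ ($r{\left(P \right)} = 3 + \left(-4 + P \left(P - P\right)\right) = 3 + \left(-4 + P 0\right) = 3 + \left(-4 + 0\right) = 3 - 4 = -1$)
$\frac{1}{S{\left(r{\left(G \right)} \right)} + 57823} = \frac{1}{-1 + 57823} = \frac{1}{57822}$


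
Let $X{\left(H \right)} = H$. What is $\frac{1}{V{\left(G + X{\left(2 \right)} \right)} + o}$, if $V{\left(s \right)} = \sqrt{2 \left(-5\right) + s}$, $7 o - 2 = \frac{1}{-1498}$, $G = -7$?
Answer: $\frac{6281114}{331662593} - \frac{109956196 i \sqrt{15}}{1658312965} \approx 0.018938 - 0.2568 i$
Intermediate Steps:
$o = \frac{2995}{10486}$ ($o = \frac{2}{7} + \frac{1}{7 \left(-1498\right)} = \frac{2}{7} + \frac{1}{7} \left(- \frac{1}{1498}\right) = \frac{2}{7} - \frac{1}{10486} = \frac{2995}{10486} \approx 0.28562$)
$V{\left(s \right)} = \sqrt{-10 + s}$
$\frac{1}{V{\left(G + X{\left(2 \right)} \right)} + o} = \frac{1}{\sqrt{-10 + \left(-7 + 2\right)} + \frac{2995}{10486}} = \frac{1}{\sqrt{-10 - 5} + \frac{2995}{10486}} = \frac{1}{\sqrt{-15} + \frac{2995}{10486}} = \frac{1}{i \sqrt{15} + \frac{2995}{10486}} = \frac{1}{\frac{2995}{10486} + i \sqrt{15}}$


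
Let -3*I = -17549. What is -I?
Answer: -17549/3 ≈ -5849.7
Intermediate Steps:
I = 17549/3 (I = -⅓*(-17549) = 17549/3 ≈ 5849.7)
-I = -1*17549/3 = -17549/3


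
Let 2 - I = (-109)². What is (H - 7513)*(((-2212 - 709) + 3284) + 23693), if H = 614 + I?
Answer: -451723568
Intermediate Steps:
I = -11879 (I = 2 - 1*(-109)² = 2 - 1*11881 = 2 - 11881 = -11879)
H = -11265 (H = 614 - 11879 = -11265)
(H - 7513)*(((-2212 - 709) + 3284) + 23693) = (-11265 - 7513)*(((-2212 - 709) + 3284) + 23693) = -18778*((-2921 + 3284) + 23693) = -18778*(363 + 23693) = -18778*24056 = -451723568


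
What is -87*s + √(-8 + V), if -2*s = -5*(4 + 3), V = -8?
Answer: -3045/2 + 4*I ≈ -1522.5 + 4.0*I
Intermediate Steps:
s = 35/2 (s = -(-5)*(4 + 3)/2 = -(-5)*7/2 = -½*(-35) = 35/2 ≈ 17.500)
-87*s + √(-8 + V) = -87*35/2 + √(-8 - 8) = -3045/2 + √(-16) = -3045/2 + 4*I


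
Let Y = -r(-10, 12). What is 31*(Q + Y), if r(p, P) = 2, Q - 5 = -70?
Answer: -2077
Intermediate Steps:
Q = -65 (Q = 5 - 70 = -65)
Y = -2 (Y = -1*2 = -2)
31*(Q + Y) = 31*(-65 - 2) = 31*(-67) = -2077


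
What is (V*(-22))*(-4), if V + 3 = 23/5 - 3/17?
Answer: 10648/85 ≈ 125.27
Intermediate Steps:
V = 121/85 (V = -3 + (23/5 - 3/17) = -3 + 376/85 = 121/85 ≈ 1.4235)
(V*(-22))*(-4) = ((121/85)*(-22))*(-4) = -2662/85*(-4) = 10648/85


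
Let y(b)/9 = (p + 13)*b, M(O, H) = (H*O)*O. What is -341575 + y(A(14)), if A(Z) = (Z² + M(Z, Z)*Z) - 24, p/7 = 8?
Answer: 23621573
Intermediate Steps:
p = 56 (p = 7*8 = 56)
M(O, H) = H*O²
A(Z) = -24 + Z² + Z⁴ (A(Z) = (Z² + (Z*Z²)*Z) - 24 = (Z² + Z³*Z) - 24 = (Z² + Z⁴) - 24 = -24 + Z² + Z⁴)
y(b) = 621*b (y(b) = 9*((56 + 13)*b) = 9*(69*b) = 621*b)
-341575 + y(A(14)) = -341575 + 621*(-24 + 14² + 14⁴) = -341575 + 621*(-24 + 196 + 38416) = -341575 + 621*38588 = -341575 + 23963148 = 23621573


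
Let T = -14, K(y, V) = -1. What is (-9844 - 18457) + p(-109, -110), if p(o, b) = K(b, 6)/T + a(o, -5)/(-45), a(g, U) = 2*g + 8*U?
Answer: -5941991/210 ≈ -28295.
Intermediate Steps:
p(o, b) = 121/126 - 2*o/45 (p(o, b) = -1/(-14) + (2*o + 8*(-5))/(-45) = -1*(-1/14) + (2*o - 40)*(-1/45) = 1/14 + (-40 + 2*o)*(-1/45) = 1/14 + (8/9 - 2*o/45) = 121/126 - 2*o/45)
(-9844 - 18457) + p(-109, -110) = (-9844 - 18457) + (121/126 - 2/45*(-109)) = -28301 + (121/126 + 218/45) = -28301 + 1219/210 = -5941991/210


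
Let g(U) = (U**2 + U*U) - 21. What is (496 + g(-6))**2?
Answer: 299209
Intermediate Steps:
g(U) = -21 + 2*U**2 (g(U) = (U**2 + U**2) - 21 = 2*U**2 - 21 = -21 + 2*U**2)
(496 + g(-6))**2 = (496 + (-21 + 2*(-6)**2))**2 = (496 + (-21 + 2*36))**2 = (496 + (-21 + 72))**2 = (496 + 51)**2 = 547**2 = 299209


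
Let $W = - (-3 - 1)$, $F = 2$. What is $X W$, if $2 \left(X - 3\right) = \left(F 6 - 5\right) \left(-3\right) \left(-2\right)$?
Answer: $96$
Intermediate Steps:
$W = 4$ ($W = \left(-1\right) \left(-4\right) = 4$)
$X = 24$ ($X = 3 + \frac{\left(2 \cdot 6 - 5\right) \left(-3\right) \left(-2\right)}{2} = 3 + \frac{\left(12 - 5\right) \left(-3\right) \left(-2\right)}{2} = 3 + \frac{7 \left(-3\right) \left(-2\right)}{2} = 3 + \frac{\left(-21\right) \left(-2\right)}{2} = 3 + \frac{1}{2} \cdot 42 = 3 + 21 = 24$)
$X W = 24 \cdot 4 = 96$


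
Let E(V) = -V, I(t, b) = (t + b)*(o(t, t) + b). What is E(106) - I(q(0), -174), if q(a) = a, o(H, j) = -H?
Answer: -30382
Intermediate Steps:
I(t, b) = (b + t)*(b - t) (I(t, b) = (t + b)*(-t + b) = (b + t)*(b - t))
E(106) - I(q(0), -174) = -1*106 - ((-174)**2 - 1*0**2) = -106 - (30276 - 1*0) = -106 - (30276 + 0) = -106 - 1*30276 = -106 - 30276 = -30382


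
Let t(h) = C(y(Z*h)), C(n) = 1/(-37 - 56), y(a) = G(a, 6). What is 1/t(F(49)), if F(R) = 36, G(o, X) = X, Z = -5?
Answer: -93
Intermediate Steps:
y(a) = 6
C(n) = -1/93 (C(n) = 1/(-93) = -1/93)
t(h) = -1/93
1/t(F(49)) = 1/(-1/93) = -93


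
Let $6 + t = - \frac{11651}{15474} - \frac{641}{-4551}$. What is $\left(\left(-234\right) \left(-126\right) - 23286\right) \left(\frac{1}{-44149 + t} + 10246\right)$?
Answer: $\frac{65823353604392094048}{1036511399279} \approx 6.3505 \cdot 10^{7}$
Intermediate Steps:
$t = - \frac{155212637}{23474058}$ ($t = -6 - \left(- \frac{641}{4551} + \frac{11651}{15474}\right) = -6 - \frac{14368289}{23474058} = - \frac{155212637}{23474058} \approx -6.6121$)
$\left(\left(-234\right) \left(-126\right) - 23286\right) \left(\frac{1}{-44149 + t} + 10246\right) = \left(\left(-234\right) \left(-126\right) - 23286\right) \left(\frac{1}{-44149 - \frac{155212637}{23474058}} + 10246\right) = \left(29484 - 23286\right) \left(\frac{1}{- \frac{1036511399279}{23474058}} + 10246\right) = 6198 \left(- \frac{23474058}{1036511399279} + 10246\right) = 6198 \cdot \frac{10620095773538576}{1036511399279} = \frac{65823353604392094048}{1036511399279}$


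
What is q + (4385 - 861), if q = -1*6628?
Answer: -3104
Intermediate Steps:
q = -6628
q + (4385 - 861) = -6628 + (4385 - 861) = -6628 + 3524 = -3104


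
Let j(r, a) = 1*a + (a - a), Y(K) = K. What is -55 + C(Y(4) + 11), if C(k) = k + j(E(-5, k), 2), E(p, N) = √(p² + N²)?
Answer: -38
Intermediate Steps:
E(p, N) = √(N² + p²)
j(r, a) = a (j(r, a) = a + 0 = a)
C(k) = 2 + k (C(k) = k + 2 = 2 + k)
-55 + C(Y(4) + 11) = -55 + (2 + (4 + 11)) = -55 + (2 + 15) = -55 + 17 = -38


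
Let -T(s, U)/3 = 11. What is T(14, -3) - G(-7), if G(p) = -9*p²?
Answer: 408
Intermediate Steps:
T(s, U) = -33 (T(s, U) = -3*11 = -33)
T(14, -3) - G(-7) = -33 - (-9)*(-7)² = -33 - (-9)*49 = -33 - 1*(-441) = -33 + 441 = 408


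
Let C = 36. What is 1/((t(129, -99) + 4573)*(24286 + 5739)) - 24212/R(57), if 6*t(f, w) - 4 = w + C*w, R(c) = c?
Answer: -17286507868358/40695975075 ≈ -424.77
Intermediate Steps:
t(f, w) = ⅔ + 37*w/6 (t(f, w) = ⅔ + (w + 36*w)/6 = ⅔ + (37*w)/6 = ⅔ + 37*w/6)
1/((t(129, -99) + 4573)*(24286 + 5739)) - 24212/R(57) = 1/(((⅔ + (37/6)*(-99)) + 4573)*(24286 + 5739)) - 24212/57 = 1/(((⅔ - 1221/2) + 4573)*30025) - 24212*1/57 = (1/30025)/(-3659/6 + 4573) - 24212/57 = (1/30025)/(23779/6) - 24212/57 = (6/23779)*(1/30025) - 24212/57 = 6/713964475 - 24212/57 = -17286507868358/40695975075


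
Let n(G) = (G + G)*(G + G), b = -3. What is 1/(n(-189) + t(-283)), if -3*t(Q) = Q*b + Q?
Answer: 3/428086 ≈ 7.0079e-6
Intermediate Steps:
n(G) = 4*G² (n(G) = (2*G)*(2*G) = 4*G²)
t(Q) = 2*Q/3 (t(Q) = -(Q*(-3) + Q)/3 = -(-3*Q + Q)/3 = -(-2)*Q/3 = 2*Q/3)
1/(n(-189) + t(-283)) = 1/(4*(-189)² + (⅔)*(-283)) = 1/(4*35721 - 566/3) = 1/(142884 - 566/3) = 1/(428086/3) = 3/428086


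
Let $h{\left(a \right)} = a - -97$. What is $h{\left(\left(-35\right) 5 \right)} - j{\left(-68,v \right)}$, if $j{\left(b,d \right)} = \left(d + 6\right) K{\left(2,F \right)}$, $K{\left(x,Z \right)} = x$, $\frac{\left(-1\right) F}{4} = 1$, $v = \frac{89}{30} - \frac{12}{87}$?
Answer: $- \frac{41611}{435} \approx -95.657$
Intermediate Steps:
$v = \frac{2461}{870}$ ($v = 89 \cdot \frac{1}{30} - \frac{4}{29} = \frac{89}{30} - \frac{4}{29} = \frac{2461}{870} \approx 2.8287$)
$F = -4$ ($F = \left(-4\right) 1 = -4$)
$h{\left(a \right)} = 97 + a$ ($h{\left(a \right)} = a + 97 = 97 + a$)
$j{\left(b,d \right)} = 12 + 2 d$ ($j{\left(b,d \right)} = \left(d + 6\right) 2 = \left(6 + d\right) 2 = 12 + 2 d$)
$h{\left(\left(-35\right) 5 \right)} - j{\left(-68,v \right)} = \left(97 - 175\right) - \left(12 + 2 \cdot \frac{2461}{870}\right) = \left(97 - 175\right) - \left(12 + \frac{2461}{435}\right) = -78 - \frac{7681}{435} = - \frac{41611}{435}$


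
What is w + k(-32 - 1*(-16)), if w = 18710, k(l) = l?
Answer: 18694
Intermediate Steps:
w + k(-32 - 1*(-16)) = 18710 + (-32 - 1*(-16)) = 18710 + (-32 + 16) = 18710 - 16 = 18694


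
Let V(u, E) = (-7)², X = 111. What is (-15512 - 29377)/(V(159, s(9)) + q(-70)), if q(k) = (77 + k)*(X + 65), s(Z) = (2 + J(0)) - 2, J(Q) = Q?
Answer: -14963/427 ≈ -35.042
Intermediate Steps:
s(Z) = 0 (s(Z) = (2 + 0) - 2 = 2 - 2 = 0)
V(u, E) = 49
q(k) = 13552 + 176*k (q(k) = (77 + k)*(111 + 65) = (77 + k)*176 = 13552 + 176*k)
(-15512 - 29377)/(V(159, s(9)) + q(-70)) = (-15512 - 29377)/(49 + (13552 + 176*(-70))) = -44889/(49 + (13552 - 12320)) = -44889/(49 + 1232) = -44889/1281 = -44889*1/1281 = -14963/427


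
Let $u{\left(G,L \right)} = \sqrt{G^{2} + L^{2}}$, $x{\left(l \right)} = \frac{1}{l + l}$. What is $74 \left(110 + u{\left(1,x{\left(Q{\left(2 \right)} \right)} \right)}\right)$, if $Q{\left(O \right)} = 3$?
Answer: $8140 + \frac{37 \sqrt{37}}{3} \approx 8215.0$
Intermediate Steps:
$x{\left(l \right)} = \frac{1}{2 l}$
$74 \left(110 + u{\left(1,x{\left(Q{\left(2 \right)} \right)} \right)}\right) = 74 \left(110 + \sqrt{1^{2} + \left(\frac{1}{2 \cdot 3}\right)^{2}}\right) = 74 \left(110 + \sqrt{1 + \left(\frac{1}{2} \cdot \frac{1}{3}\right)^{2}}\right) = 74 \left(110 + \sqrt{1 + \left(\frac{1}{6}\right)^{2}}\right) = 74 \left(110 + \sqrt{1 + \frac{1}{36}}\right) = 74 \left(110 + \sqrt{\frac{37}{36}}\right) = 74 \left(110 + \frac{\sqrt{37}}{6}\right) = 8140 + \frac{37 \sqrt{37}}{3}$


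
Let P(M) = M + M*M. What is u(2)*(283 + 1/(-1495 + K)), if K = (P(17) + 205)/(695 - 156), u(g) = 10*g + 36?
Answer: 911590652/57521 ≈ 15848.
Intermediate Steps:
P(M) = M + M²
u(g) = 36 + 10*g
K = 73/77 (K = (17*(1 + 17) + 205)/(695 - 156) = (17*18 + 205)/539 = (306 + 205)*(1/539) = 511*(1/539) = 73/77 ≈ 0.94805)
u(2)*(283 + 1/(-1495 + K)) = (36 + 10*2)*(283 + 1/(-1495 + 73/77)) = (36 + 20)*(283 + 1/(-115042/77)) = 56*(283 - 77/115042) = 56*(32556809/115042) = 911590652/57521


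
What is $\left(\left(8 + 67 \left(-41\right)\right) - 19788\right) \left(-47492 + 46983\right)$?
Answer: $11466243$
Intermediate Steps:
$\left(\left(8 + 67 \left(-41\right)\right) - 19788\right) \left(-47492 + 46983\right) = \left(\left(8 - 2747\right) - 19788\right) \left(-509\right) = \left(-2739 - 19788\right) \left(-509\right) = \left(-22527\right) \left(-509\right) = 11466243$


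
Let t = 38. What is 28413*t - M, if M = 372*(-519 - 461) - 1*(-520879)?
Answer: 923375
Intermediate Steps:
M = 156319 (M = 372*(-980) + 520879 = -364560 + 520879 = 156319)
28413*t - M = 28413*38 - 1*156319 = 1079694 - 156319 = 923375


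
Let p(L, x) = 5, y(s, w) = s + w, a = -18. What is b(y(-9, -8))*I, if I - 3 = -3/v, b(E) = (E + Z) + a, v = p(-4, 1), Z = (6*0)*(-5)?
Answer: -84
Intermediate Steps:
Z = 0 (Z = 0*(-5) = 0)
v = 5
b(E) = -18 + E (b(E) = (E + 0) - 18 = E - 18 = -18 + E)
I = 12/5 (I = 3 - 3/5 = 3 - 3*⅕ = 3 - ⅗ = 12/5 ≈ 2.4000)
b(y(-9, -8))*I = (-18 + (-9 - 8))*(12/5) = (-18 - 17)*(12/5) = -35*12/5 = -84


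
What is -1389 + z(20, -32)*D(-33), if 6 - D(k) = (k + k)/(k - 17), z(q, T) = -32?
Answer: -38469/25 ≈ -1538.8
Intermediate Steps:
D(k) = 6 - 2*k/(-17 + k) (D(k) = 6 - (k + k)/(k - 17) = 6 - 2*k/(-17 + k))
-1389 + z(20, -32)*D(-33) = -1389 - 64*(-51 + 2*(-33))/(-17 - 33) = -1389 - 64*(-51 - 66)/(-50) = -1389 - 64*(-1)*(-117)/50 = -1389 - 32*117/25 = -1389 - 3744/25 = -38469/25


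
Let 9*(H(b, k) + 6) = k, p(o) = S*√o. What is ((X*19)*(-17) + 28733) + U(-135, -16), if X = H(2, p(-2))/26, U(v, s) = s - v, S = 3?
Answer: 376045/13 - 323*I*√2/78 ≈ 28927.0 - 5.8563*I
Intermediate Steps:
p(o) = 3*√o
H(b, k) = -6 + k/9
X = -3/13 + I*√2/78 (X = (-6 + (3*√(-2))/9)/26 = (-6 + (3*(I*√2))/9)*(1/26) = (-6 + (3*I*√2)/9)*(1/26) = (-6 + I*√2/3)*(1/26) = -3/13 + I*√2/78 ≈ -0.23077 + 0.018131*I)
((X*19)*(-17) + 28733) + U(-135, -16) = (((-3/13 + I*√2/78)*19)*(-17) + 28733) + (-16 - 1*(-135)) = ((-57/13 + 19*I*√2/78)*(-17) + 28733) + (-16 + 135) = ((969/13 - 323*I*√2/78) + 28733) + 119 = (374498/13 - 323*I*√2/78) + 119 = 376045/13 - 323*I*√2/78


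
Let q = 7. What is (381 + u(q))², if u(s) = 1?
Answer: 145924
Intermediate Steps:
(381 + u(q))² = (381 + 1)² = 382² = 145924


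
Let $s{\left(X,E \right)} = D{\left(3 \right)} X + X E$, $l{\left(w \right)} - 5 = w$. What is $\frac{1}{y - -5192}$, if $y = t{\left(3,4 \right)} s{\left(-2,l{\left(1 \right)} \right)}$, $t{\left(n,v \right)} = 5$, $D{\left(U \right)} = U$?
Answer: $\frac{1}{5102} \approx 0.000196$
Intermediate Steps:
$l{\left(w \right)} = 5 + w$
$s{\left(X,E \right)} = 3 X + E X$ ($s{\left(X,E \right)} = 3 X + X E = 3 X + E X$)
$y = -90$ ($y = 5 \left(- 2 \left(3 + \left(5 + 1\right)\right)\right) = 5 \left(- 2 \left(3 + 6\right)\right) = 5 \left(\left(-2\right) 9\right) = 5 \left(-18\right) = -90$)
$\frac{1}{y - -5192} = \frac{1}{-90 - -5192} = \frac{1}{-90 + 5192} = \frac{1}{5102}$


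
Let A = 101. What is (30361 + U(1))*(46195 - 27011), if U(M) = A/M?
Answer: 584383008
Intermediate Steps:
U(M) = 101/M
(30361 + U(1))*(46195 - 27011) = (30361 + 101/1)*(46195 - 27011) = (30361 + 101*1)*19184 = (30361 + 101)*19184 = 30462*19184 = 584383008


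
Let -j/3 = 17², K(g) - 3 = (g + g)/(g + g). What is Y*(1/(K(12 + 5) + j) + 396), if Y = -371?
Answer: -126788137/863 ≈ -1.4692e+5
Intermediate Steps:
K(g) = 4 (K(g) = 3 + (g + g)/(g + g) = 3 + (2*g)/((2*g)) = 3 + (2*g)*(1/(2*g)) = 3 + 1 = 4)
j = -867 (j = -3*17² = -3*289 = -867)
Y*(1/(K(12 + 5) + j) + 396) = -371*(1/(4 - 867) + 396) = -371*(1/(-863) + 396) = -371*(-1/863 + 396) = -371*341747/863 = -126788137/863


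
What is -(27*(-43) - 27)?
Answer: 1188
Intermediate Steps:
-(27*(-43) - 27) = -(-1161 - 27) = -1*(-1188) = 1188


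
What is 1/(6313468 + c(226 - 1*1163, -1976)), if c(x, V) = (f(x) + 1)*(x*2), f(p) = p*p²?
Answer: 1/1541665441516 ≈ 6.4865e-13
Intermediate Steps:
f(p) = p³
c(x, V) = 2*x*(1 + x³) (c(x, V) = (x³ + 1)*(x*2) = (1 + x³)*(2*x) = 2*x*(1 + x³))
1/(6313468 + c(226 - 1*1163, -1976)) = 1/(6313468 + 2*(226 - 1*1163)*(1 + (226 - 1*1163)³)) = 1/(6313468 + 2*(226 - 1163)*(1 + (226 - 1163)³)) = 1/(6313468 + 2*(-937)*(1 + (-937)³)) = 1/(6313468 + 2*(-937)*(1 - 822656953)) = 1/(6313468 + 2*(-937)*(-822656952)) = 1/(6313468 + 1541659128048) = 1/1541665441516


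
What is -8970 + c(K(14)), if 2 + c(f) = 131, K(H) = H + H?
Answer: -8841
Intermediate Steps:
K(H) = 2*H
c(f) = 129 (c(f) = -2 + 131 = 129)
-8970 + c(K(14)) = -8970 + 129 = -8841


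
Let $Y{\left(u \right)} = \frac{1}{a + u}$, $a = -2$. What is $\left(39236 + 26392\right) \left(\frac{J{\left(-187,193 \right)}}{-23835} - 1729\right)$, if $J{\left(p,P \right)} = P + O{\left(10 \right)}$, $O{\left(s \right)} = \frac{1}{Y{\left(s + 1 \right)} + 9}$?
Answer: $- \frac{7392544571634}{65149} \approx -1.1347 \cdot 10^{8}$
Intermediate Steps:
$Y{\left(u \right)} = \frac{1}{-2 + u}$
$O{\left(s \right)} = \frac{1}{9 + \frac{1}{-1 + s}}$ ($O{\left(s \right)} = \frac{1}{\frac{1}{-2 + \left(s + 1\right)} + 9} = \frac{1}{\frac{1}{-2 + \left(1 + s\right)} + 9} = \frac{1}{\frac{1}{-1 + s} + 9} = \frac{1}{9 + \frac{1}{-1 + s}}$)
$J{\left(p,P \right)} = \frac{9}{82} + P$ ($J{\left(p,P \right)} = P + \frac{-1 + 10}{-8 + 9 \cdot 10} = P + \frac{1}{-8 + 90} \cdot 9 = P + \frac{1}{82} \cdot 9 = P + \frac{9}{82} = \frac{9}{82} + P$)
$\left(39236 + 26392\right) \left(\frac{J{\left(-187,193 \right)}}{-23835} - 1729\right) = \left(39236 + 26392\right) \left(\frac{\frac{9}{82} + 193}{-23835} - 1729\right) = 65628 \left(\frac{15835}{82} \left(- \frac{1}{23835}\right) - 1729\right) = 65628 \left(- \frac{3167}{390894} - 1729\right) = 65628 \left(- \frac{675858893}{390894}\right) = - \frac{7392544571634}{65149}$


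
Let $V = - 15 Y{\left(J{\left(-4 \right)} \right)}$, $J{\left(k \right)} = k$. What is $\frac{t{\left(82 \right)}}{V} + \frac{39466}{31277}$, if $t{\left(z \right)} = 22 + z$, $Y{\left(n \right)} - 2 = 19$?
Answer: $\frac{9178982}{9852255} \approx 0.93166$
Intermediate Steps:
$Y{\left(n \right)} = 21$ ($Y{\left(n \right)} = 2 + 19 = 21$)
$V = -315$ ($V = \left(-15\right) 21 = -315$)
$\frac{t{\left(82 \right)}}{V} + \frac{39466}{31277} = \frac{22 + 82}{-315} + \frac{39466}{31277} = 104 \left(- \frac{1}{315}\right) + 39466 \cdot \frac{1}{31277} = - \frac{104}{315} + \frac{39466}{31277} = \frac{9178982}{9852255}$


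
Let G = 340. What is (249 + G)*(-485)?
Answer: -285665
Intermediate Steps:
(249 + G)*(-485) = (249 + 340)*(-485) = 589*(-485) = -285665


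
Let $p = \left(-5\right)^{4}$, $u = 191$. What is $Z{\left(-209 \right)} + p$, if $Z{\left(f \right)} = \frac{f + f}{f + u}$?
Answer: $\frac{5834}{9} \approx 648.22$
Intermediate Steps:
$Z{\left(f \right)} = \frac{2 f}{191 + f}$ ($Z{\left(f \right)} = \frac{f + f}{f + 191} = \frac{2 f}{191 + f}$)
$p = 625$
$Z{\left(-209 \right)} + p = 2 \left(-209\right) \frac{1}{191 - 209} + 625 = 2 \left(-209\right) \frac{1}{-18} + 625 = 2 \left(-209\right) \left(- \frac{1}{18}\right) + 625 = \frac{209}{9} + 625 = \frac{5834}{9}$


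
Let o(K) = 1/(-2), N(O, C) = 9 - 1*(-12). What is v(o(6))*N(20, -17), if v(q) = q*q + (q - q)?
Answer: 21/4 ≈ 5.2500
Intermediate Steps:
N(O, C) = 21 (N(O, C) = 9 + 12 = 21)
o(K) = -1/2
v(q) = q**2 (v(q) = q**2 + 0 = q**2)
v(o(6))*N(20, -17) = (-1/2)**2*21 = (1/4)*21 = 21/4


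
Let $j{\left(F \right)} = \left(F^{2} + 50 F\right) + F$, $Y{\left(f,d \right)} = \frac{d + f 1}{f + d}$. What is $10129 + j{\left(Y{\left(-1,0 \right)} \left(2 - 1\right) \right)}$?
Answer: $10181$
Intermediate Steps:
$Y{\left(f,d \right)} = 1$ ($Y{\left(f,d \right)} = \frac{d + f}{d + f} = 1$)
$j{\left(F \right)} = F^{2} + 51 F$
$10129 + j{\left(Y{\left(-1,0 \right)} \left(2 - 1\right) \right)} = 10129 + 1 \left(2 - 1\right) \left(51 + 1 \left(2 - 1\right)\right) = 10129 + 1 \cdot 1 \left(51 + 1 \cdot 1\right) = 10129 + 1 \left(51 + 1\right) = 10129 + 1 \cdot 52 = 10129 + 52 = 10181$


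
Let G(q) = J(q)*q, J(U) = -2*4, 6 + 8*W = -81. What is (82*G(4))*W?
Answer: 28536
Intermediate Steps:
W = -87/8 (W = -3/4 + (1/8)*(-81) = -3/4 - 81/8 = -87/8 ≈ -10.875)
J(U) = -8
G(q) = -8*q
(82*G(4))*W = (82*(-8*4))*(-87/8) = (82*(-32))*(-87/8) = -2624*(-87/8) = 28536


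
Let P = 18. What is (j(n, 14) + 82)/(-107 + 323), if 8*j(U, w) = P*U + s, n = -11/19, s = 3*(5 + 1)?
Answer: 197/513 ≈ 0.38402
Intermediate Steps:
s = 18 (s = 3*6 = 18)
n = -11/19 (n = -11*1/19 = -11/19 ≈ -0.57895)
j(U, w) = 9/4 + 9*U/4 (j(U, w) = (18*U + 18)/8 = (18 + 18*U)/8 = 9/4 + 9*U/4)
(j(n, 14) + 82)/(-107 + 323) = ((9/4 + (9/4)*(-11/19)) + 82)/(-107 + 323) = ((9/4 - 99/76) + 82)/216 = (18/19 + 82)*(1/216) = (1576/19)*(1/216) = 197/513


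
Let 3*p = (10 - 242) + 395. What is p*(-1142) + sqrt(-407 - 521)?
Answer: -186146/3 + 4*I*sqrt(58) ≈ -62049.0 + 30.463*I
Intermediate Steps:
p = 163/3 (p = ((10 - 242) + 395)/3 = (-232 + 395)/3 = (1/3)*163 = 163/3 ≈ 54.333)
p*(-1142) + sqrt(-407 - 521) = (163/3)*(-1142) + sqrt(-407 - 521) = -186146/3 + sqrt(-928) = -186146/3 + 4*I*sqrt(58)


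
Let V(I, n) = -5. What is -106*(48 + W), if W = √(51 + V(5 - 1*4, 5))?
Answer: -5088 - 106*√46 ≈ -5806.9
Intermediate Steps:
W = √46 (W = √(51 - 5) = √46 ≈ 6.7823)
-106*(48 + W) = -106*(48 + √46) = -5088 - 106*√46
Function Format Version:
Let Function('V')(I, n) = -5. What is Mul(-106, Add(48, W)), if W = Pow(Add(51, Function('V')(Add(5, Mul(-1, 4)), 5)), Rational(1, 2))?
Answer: Add(-5088, Mul(-106, Pow(46, Rational(1, 2)))) ≈ -5806.9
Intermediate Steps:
W = Pow(46, Rational(1, 2)) (W = Pow(Add(51, -5), Rational(1, 2)) = Pow(46, Rational(1, 2)) ≈ 6.7823)
Mul(-106, Add(48, W)) = Mul(-106, Add(48, Pow(46, Rational(1, 2)))) = Add(-5088, Mul(-106, Pow(46, Rational(1, 2))))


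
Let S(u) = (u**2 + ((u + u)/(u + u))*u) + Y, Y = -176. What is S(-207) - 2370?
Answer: 40096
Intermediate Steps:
S(u) = -176 + u + u**2 (S(u) = (u**2 + ((u + u)/(u + u))*u) - 176 = (u**2 + ((2*u)/((2*u)))*u) - 176 = (u**2 + ((2*u)*(1/(2*u)))*u) - 176 = (u**2 + 1*u) - 176 = (u**2 + u) - 176 = (u + u**2) - 176 = -176 + u + u**2)
S(-207) - 2370 = (-176 - 207 + (-207)**2) - 2370 = (-176 - 207 + 42849) - 2370 = 42466 - 2370 = 40096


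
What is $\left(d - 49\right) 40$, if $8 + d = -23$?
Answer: $-3200$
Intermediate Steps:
$d = -31$ ($d = -8 - 23 = -31$)
$\left(d - 49\right) 40 = \left(-31 - 49\right) 40 = \left(-80\right) 40 = -3200$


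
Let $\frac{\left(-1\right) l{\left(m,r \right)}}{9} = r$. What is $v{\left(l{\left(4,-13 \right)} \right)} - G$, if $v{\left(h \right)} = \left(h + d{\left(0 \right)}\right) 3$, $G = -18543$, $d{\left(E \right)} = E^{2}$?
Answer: $18894$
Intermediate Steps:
$l{\left(m,r \right)} = - 9 r$
$v{\left(h \right)} = 3 h$ ($v{\left(h \right)} = \left(h + 0^{2}\right) 3 = \left(h + 0\right) 3 = h 3 = 3 h$)
$v{\left(l{\left(4,-13 \right)} \right)} - G = 3 \left(\left(-9\right) \left(-13\right)\right) - -18543 = 3 \cdot 117 + 18543 = 351 + 18543 = 18894$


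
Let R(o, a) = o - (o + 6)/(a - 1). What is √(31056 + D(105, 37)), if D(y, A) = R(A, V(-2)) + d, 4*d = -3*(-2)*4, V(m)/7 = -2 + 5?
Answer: √3109685/10 ≈ 176.34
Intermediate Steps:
V(m) = 21 (V(m) = 7*(-2 + 5) = 7*3 = 21)
R(o, a) = o - (6 + o)/(-1 + a)
d = 6 (d = (-3*(-2)*4)/4 = (6*4)/4 = (¼)*24 = 6)
D(y, A) = 57/10 + 19*A/20 (D(y, A) = (-6 - 2*A + 21*A)/(-1 + 21) + 6 = (-6 + 19*A)/20 + 6 = (-3/10 + 19*A/20) + 6 = 57/10 + 19*A/20)
√(31056 + D(105, 37)) = √(31056 + (57/10 + (19/20)*37)) = √(31056 + (57/10 + 703/20)) = √(31056 + 817/20) = √(621937/20) = √3109685/10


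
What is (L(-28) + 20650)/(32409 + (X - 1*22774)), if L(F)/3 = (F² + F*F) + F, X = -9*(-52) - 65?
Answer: 1805/717 ≈ 2.5174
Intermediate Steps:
X = 403 (X = 468 - 65 = 403)
L(F) = 3*F + 6*F² (L(F) = 3*((F² + F*F) + F) = 3*((F² + F²) + F) = 3*(2*F² + F) = 3*(F + 2*F²) = 3*F + 6*F²)
(L(-28) + 20650)/(32409 + (X - 1*22774)) = (3*(-28)*(1 + 2*(-28)) + 20650)/(32409 + (403 - 1*22774)) = (3*(-28)*(1 - 56) + 20650)/(32409 + (403 - 22774)) = (3*(-28)*(-55) + 20650)/(32409 - 22371) = (4620 + 20650)/10038 = 25270*(1/10038) = 1805/717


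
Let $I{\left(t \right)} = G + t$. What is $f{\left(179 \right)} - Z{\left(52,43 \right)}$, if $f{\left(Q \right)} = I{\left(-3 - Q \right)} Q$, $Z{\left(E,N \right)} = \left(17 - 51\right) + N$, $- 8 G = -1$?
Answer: $- \frac{260517}{8} \approx -32565.0$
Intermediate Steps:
$G = \frac{1}{8}$ ($G = \left(- \frac{1}{8}\right) \left(-1\right) = \frac{1}{8} \approx 0.125$)
$Z{\left(E,N \right)} = -34 + N$
$I{\left(t \right)} = \frac{1}{8} + t$
$f{\left(Q \right)} = Q \left(- \frac{23}{8} - Q\right)$ ($f{\left(Q \right)} = \left(\frac{1}{8} - \left(3 + Q\right)\right) Q = \left(- \frac{23}{8} - Q\right) Q = Q \left(- \frac{23}{8} - Q\right)$)
$f{\left(179 \right)} - Z{\left(52,43 \right)} = \left(- \frac{1}{8}\right) 179 \left(23 + 8 \cdot 179\right) - \left(-34 + 43\right) = \left(- \frac{1}{8}\right) 179 \left(23 + 1432\right) - 9 = \left(- \frac{1}{8}\right) 179 \cdot 1455 - 9 = - \frac{260445}{8} - 9 = - \frac{260517}{8}$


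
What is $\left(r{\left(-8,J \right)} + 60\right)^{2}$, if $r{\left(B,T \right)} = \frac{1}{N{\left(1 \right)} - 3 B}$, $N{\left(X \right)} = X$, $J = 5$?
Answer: $\frac{2253001}{625} \approx 3604.8$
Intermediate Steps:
$r{\left(B,T \right)} = \frac{1}{1 - 3 B}$
$\left(r{\left(-8,J \right)} + 60\right)^{2} = \left(- \frac{1}{-1 + 3 \left(-8\right)} + 60\right)^{2} = \left(- \frac{1}{-1 - 24} + 60\right)^{2} = \left(- \frac{1}{-25} + 60\right)^{2} = \left(\left(-1\right) \left(- \frac{1}{25}\right) + 60\right)^{2} = \left(\frac{1}{25} + 60\right)^{2} = \left(\frac{1501}{25}\right)^{2} = \frac{2253001}{625}$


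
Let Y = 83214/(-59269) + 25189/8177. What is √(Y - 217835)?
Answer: 2*I*√12791089019381621829699/484642613 ≈ 466.73*I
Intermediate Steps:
Y = 812485963/484642613 (Y = 83214*(-1/59269) + 25189*(1/8177) = -83214/59269 + 25189/8177 = 812485963/484642613 ≈ 1.6765)
√(Y - 217835) = √(812485963/484642613 - 217835) = √(-105571311116892/484642613) = 2*I*√12791089019381621829699/484642613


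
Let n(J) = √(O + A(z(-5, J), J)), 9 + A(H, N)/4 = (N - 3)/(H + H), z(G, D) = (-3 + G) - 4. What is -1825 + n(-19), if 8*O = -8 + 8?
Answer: -1825 + I*√291/3 ≈ -1825.0 + 5.6862*I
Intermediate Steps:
z(G, D) = -7 + G
O = 0 (O = (-8 + 8)/8 = (⅛)*0 = 0)
A(H, N) = -36 + 2*(-3 + N)/H (A(H, N) = -36 + 4*((N - 3)/(H + H)) = -36 + 4*((-3 + N)/((2*H))) = -36 + 4*((-3 + N)*(1/(2*H))) = -36 + 4*((-3 + N)/(2*H)) = -36 + 2*(-3 + N)/H)
n(J) = √(-71/2 - J/6) (n(J) = √(0 + 2*(-3 + J - 18*(-7 - 5))/(-7 - 5)) = √(0 + 2*(-3 + J - 18*(-12))/(-12)) = √(0 + 2*(-1/12)*(-3 + J + 216)) = √(0 + 2*(-1/12)*(213 + J)) = √(0 + (-71/2 - J/6)) = √(-71/2 - J/6))
-1825 + n(-19) = -1825 + √(-1278 - 6*(-19))/6 = -1825 + √(-1278 + 114)/6 = -1825 + √(-1164)/6 = -1825 + (2*I*√291)/6 = -1825 + I*√291/3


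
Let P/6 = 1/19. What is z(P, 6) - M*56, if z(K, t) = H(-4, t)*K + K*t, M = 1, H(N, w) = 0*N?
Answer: -1028/19 ≈ -54.105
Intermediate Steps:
H(N, w) = 0
P = 6/19 ≈ 0.31579
z(K, t) = K*t (z(K, t) = 0*K + K*t = 0 + K*t = K*t)
z(P, 6) - M*56 = (6/19)*6 - 56 = 36/19 - 1*56 = 36/19 - 56 = -1028/19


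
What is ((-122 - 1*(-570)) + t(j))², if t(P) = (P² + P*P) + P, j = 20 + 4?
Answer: 2637376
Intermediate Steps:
j = 24
t(P) = P + 2*P² (t(P) = (P² + P²) + P = 2*P² + P = P + 2*P²)
((-122 - 1*(-570)) + t(j))² = ((-122 - 1*(-570)) + 24*(1 + 2*24))² = ((-122 + 570) + 24*(1 + 48))² = (448 + 24*49)² = (448 + 1176)² = 1624² = 2637376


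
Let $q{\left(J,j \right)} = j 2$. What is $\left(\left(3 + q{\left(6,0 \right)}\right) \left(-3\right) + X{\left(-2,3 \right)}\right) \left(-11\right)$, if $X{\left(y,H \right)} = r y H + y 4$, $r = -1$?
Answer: $121$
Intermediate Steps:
$q{\left(J,j \right)} = 2 j$
$X{\left(y,H \right)} = 4 y - H y$ ($X{\left(y,H \right)} = - y H + y 4 = - H y + 4 y = 4 y - H y$)
$\left(\left(3 + q{\left(6,0 \right)}\right) \left(-3\right) + X{\left(-2,3 \right)}\right) \left(-11\right) = \left(\left(3 + 2 \cdot 0\right) \left(-3\right) - 2 \left(4 - 3\right)\right) \left(-11\right) = \left(\left(3 + 0\right) \left(-3\right) - 2 \left(4 - 3\right)\right) \left(-11\right) = \left(3 \left(-3\right) - 2\right) \left(-11\right) = \left(-9 - 2\right) \left(-11\right) = \left(-11\right) \left(-11\right) = 121$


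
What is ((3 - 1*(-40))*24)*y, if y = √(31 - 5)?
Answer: 1032*√26 ≈ 5262.2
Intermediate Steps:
y = √26 ≈ 5.0990
((3 - 1*(-40))*24)*y = ((3 - 1*(-40))*24)*√26 = ((3 + 40)*24)*√26 = (43*24)*√26 = 1032*√26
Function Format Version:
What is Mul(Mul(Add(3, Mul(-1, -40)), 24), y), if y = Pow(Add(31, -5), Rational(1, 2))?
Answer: Mul(1032, Pow(26, Rational(1, 2))) ≈ 5262.2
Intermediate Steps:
y = Pow(26, Rational(1, 2)) ≈ 5.0990
Mul(Mul(Add(3, Mul(-1, -40)), 24), y) = Mul(Mul(Add(3, Mul(-1, -40)), 24), Pow(26, Rational(1, 2))) = Mul(Mul(Add(3, 40), 24), Pow(26, Rational(1, 2))) = Mul(Mul(43, 24), Pow(26, Rational(1, 2))) = Mul(1032, Pow(26, Rational(1, 2)))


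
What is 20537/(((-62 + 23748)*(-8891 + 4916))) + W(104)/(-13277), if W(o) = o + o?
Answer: -19856254549/1250054112450 ≈ -0.015884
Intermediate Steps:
W(o) = 2*o
20537/(((-62 + 23748)*(-8891 + 4916))) + W(104)/(-13277) = 20537/(((-62 + 23748)*(-8891 + 4916))) + (2*104)/(-13277) = 20537/((23686*(-3975))) + 208*(-1/13277) = 20537/(-94151850) - 208/13277 = 20537*(-1/94151850) - 208/13277 = -20537/94151850 - 208/13277 = -19856254549/1250054112450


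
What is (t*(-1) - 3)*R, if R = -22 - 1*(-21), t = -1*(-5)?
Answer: 8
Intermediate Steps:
t = 5
R = -1 (R = -22 + 21 = -1)
(t*(-1) - 3)*R = (5*(-1) - 3)*(-1) = (-5 - 3)*(-1) = -8*(-1) = 8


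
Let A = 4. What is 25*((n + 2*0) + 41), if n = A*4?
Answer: 1425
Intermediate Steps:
n = 16 (n = 4*4 = 16)
25*((n + 2*0) + 41) = 25*((16 + 2*0) + 41) = 25*((16 + 0) + 41) = 25*(16 + 41) = 25*57 = 1425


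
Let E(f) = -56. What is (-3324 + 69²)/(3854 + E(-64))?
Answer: 479/1266 ≈ 0.37836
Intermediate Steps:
(-3324 + 69²)/(3854 + E(-64)) = (-3324 + 69²)/(3854 - 56) = (-3324 + 4761)/3798 = 1437*(1/3798) = 479/1266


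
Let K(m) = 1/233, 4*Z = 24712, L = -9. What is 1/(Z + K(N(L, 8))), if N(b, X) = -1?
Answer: 233/1439475 ≈ 0.00016186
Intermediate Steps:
Z = 6178 (Z = (¼)*24712 = 6178)
K(m) = 1/233
1/(Z + K(N(L, 8))) = 1/(6178 + 1/233) = 1/(1439475/233) = 233/1439475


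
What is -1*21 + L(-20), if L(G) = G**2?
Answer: 379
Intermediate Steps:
-1*21 + L(-20) = -1*21 + (-20)**2 = -21 + 400 = 379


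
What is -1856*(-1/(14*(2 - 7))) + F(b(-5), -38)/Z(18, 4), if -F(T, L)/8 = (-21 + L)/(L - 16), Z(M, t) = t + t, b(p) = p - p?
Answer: -52177/1890 ≈ -27.607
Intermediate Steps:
b(p) = 0
Z(M, t) = 2*t
F(T, L) = -8*(-21 + L)/(-16 + L) (F(T, L) = -8*(-21 + L)/(L - 16) = -8*(-21 + L)/(-16 + L))
-1856*(-1/(14*(2 - 7))) + F(b(-5), -38)/Z(18, 4) = -1856*(-1/(14*(2 - 7))) + (8*(21 - 1*(-38))/(-16 - 38))/((2*4)) = -1856/((-14*(-5))) + (8*(21 + 38)/(-54))/8 = -1856/70 + (8*(-1/54)*59)*(1/8) = -1856*1/70 - 236/27*1/8 = -928/35 - 59/54 = -52177/1890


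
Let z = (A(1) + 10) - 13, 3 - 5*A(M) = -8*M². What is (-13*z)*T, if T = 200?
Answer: 2080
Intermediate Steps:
A(M) = ⅗ + 8*M²/5 (A(M) = ⅗ - (-8)*M²/5 = ⅗ + 8*M²/5)
z = -⅘ (z = ((⅗ + (8/5)*1²) + 10) - 13 = ((⅗ + (8/5)*1) + 10) - 13 = ((⅗ + 8/5) + 10) - 13 = (11/5 + 10) - 13 = 61/5 - 13 = -⅘ ≈ -0.80000)
(-13*z)*T = -13*(-⅘)*200 = (52/5)*200 = 2080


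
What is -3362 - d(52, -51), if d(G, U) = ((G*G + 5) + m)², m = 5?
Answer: -7369158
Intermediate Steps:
d(G, U) = (10 + G²)² (d(G, U) = ((G*G + 5) + 5)² = ((G² + 5) + 5)² = ((5 + G²) + 5)² = (10 + G²)²)
-3362 - d(52, -51) = -3362 - (10 + 52²)² = -3362 - (10 + 2704)² = -3362 - 1*2714² = -3362 - 1*7365796 = -3362 - 7365796 = -7369158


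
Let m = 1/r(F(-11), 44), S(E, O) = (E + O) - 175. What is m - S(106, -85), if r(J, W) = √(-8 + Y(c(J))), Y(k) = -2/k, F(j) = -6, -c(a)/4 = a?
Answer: 154 - 2*I*√291/97 ≈ 154.0 - 0.35173*I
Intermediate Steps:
c(a) = -4*a
r(J, W) = √(-8 + 1/(2*J)) (r(J, W) = √(-8 - 2*(-1/(4*J))) = √(-8 - (-1)/(2*J)) = √(-8 + 1/(2*J)))
S(E, O) = -175 + E + O
m = -2*I*√291/97 (m = 1/(√(-32 + 2/(-6))/2) = 1/(√(-32 + 2*(-⅙))/2) = 1/(√(-32 - ⅓)/2) = 1/(√(-97/3)/2) = 1/((I*√291/3)/2) = 1/(I*√291/6) = -2*I*√291/97 ≈ -0.35173*I)
m - S(106, -85) = -2*I*√291/97 - (-175 + 106 - 85) = -2*I*√291/97 - 1*(-154) = -2*I*√291/97 + 154 = 154 - 2*I*√291/97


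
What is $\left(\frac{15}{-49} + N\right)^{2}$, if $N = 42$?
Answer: $\frac{4173849}{2401} \approx 1738.4$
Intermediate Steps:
$\left(\frac{15}{-49} + N\right)^{2} = \left(\frac{15}{-49} + 42\right)^{2} = \left(15 \left(- \frac{1}{49}\right) + 42\right)^{2} = \left(- \frac{15}{49} + 42\right)^{2} = \left(\frac{2043}{49}\right)^{2} = \frac{4173849}{2401}$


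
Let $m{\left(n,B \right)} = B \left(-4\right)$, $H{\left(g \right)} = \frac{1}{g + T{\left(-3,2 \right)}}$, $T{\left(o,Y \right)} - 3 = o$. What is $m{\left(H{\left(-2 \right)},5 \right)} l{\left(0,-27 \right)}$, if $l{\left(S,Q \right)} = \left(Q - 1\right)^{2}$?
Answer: $-15680$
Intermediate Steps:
$T{\left(o,Y \right)} = 3 + o$
$H{\left(g \right)} = \frac{1}{g}$ ($H{\left(g \right)} = \frac{1}{g + \left(3 - 3\right)} = \frac{1}{g + 0} = \frac{1}{g}$)
$m{\left(n,B \right)} = - 4 B$
$l{\left(S,Q \right)} = \left(-1 + Q\right)^{2}$
$m{\left(H{\left(-2 \right)},5 \right)} l{\left(0,-27 \right)} = \left(-4\right) 5 \left(-1 - 27\right)^{2} = - 20 \left(-28\right)^{2} = \left(-20\right) 784 = -15680$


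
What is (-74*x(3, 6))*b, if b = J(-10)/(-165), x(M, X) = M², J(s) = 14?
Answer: 3108/55 ≈ 56.509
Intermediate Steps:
b = -14/165 (b = 14/(-165) = 14*(-1/165) = -14/165 ≈ -0.084849)
(-74*x(3, 6))*b = -74*3²*(-14/165) = -74*9*(-14/165) = -666*(-14/165) = 3108/55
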